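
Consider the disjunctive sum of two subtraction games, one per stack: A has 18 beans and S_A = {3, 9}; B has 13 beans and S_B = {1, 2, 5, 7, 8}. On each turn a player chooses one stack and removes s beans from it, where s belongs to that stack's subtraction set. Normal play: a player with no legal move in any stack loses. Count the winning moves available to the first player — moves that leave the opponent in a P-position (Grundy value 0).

4

Stack A, S = {3, 9}:
G(0) = 0
G(1) = mex{} = 0
G(2) = mex{} = 0
G(3) = mex{0} = 1
G(4) = mex{0} = 1
G(5) = mex{0} = 1
G(6) = mex{1} = 0
G(7) = mex{1} = 0
G(8) = mex{1} = 0
G(9) = mex{0,0} = 1
G(10) = mex{0,0} = 1
G(11) = mex{0,0} = 1
G(12) = mex{1,1} = 0
G(13) = mex{1,1} = 0
G(14) = mex{1,1} = 0
G(15) = mex{0,0} = 1
G(16) = mex{0,0} = 1
G(17) = mex{0,0} = 1
G(18) = mex{1,1} = 0
G_A(18) = 0.
Stack B, S = {1, 2, 5, 7, 8}:
G(0) = 0
G(1) = mex{0} = 1
G(2) = mex{1,0} = 2
G(3) = mex{2,1} = 0
G(4) = mex{0,2} = 1
G(5) = mex{1,0,0} = 2
G(6) = mex{2,1,1} = 0
G(7) = mex{0,2,2,0} = 1
G(8) = mex{1,0,0,1,0} = 2
G(9) = mex{2,1,1,2,1} = 0
G(10) = mex{0,2,2,0,2} = 1
G(11) = mex{1,0,0,1,0} = 2
G(12) = mex{2,1,1,2,1} = 0
G(13) = mex{0,2,2,0,2} = 1
G_B(13) = 1.
Combined Grundy value = 0 ⊕ 1 = 1.
A winning move leaves total XOR = 0, i.e. changes one component's Grundy value g to g ⊕ X where X is the current total.
Stack A: need g' = 0⊕1 = 1. Options: 18−3→G=1, 18−9→G=1. Hits: 2.
Stack B: need g' = 1⊕1 = 0. Options: 13−1→G=0, 13−2→G=2, 13−5→G=2, 13−7→G=0, 13−8→G=2. Hits: 2.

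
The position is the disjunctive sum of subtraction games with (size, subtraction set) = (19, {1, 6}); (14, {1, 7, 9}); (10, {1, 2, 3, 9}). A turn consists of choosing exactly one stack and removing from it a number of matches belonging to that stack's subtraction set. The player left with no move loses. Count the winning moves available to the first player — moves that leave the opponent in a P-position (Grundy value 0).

Stack A, S = {1, 6}:
G(0) = 0
G(1) = mex{0} = 1
G(2) = mex{1} = 0
G(3) = mex{0} = 1
G(4) = mex{1} = 0
G(5) = mex{0} = 1
G(6) = mex{1,0} = 2
G(7) = mex{2,1} = 0
G(8) = mex{0,0} = 1
G(9) = mex{1,1} = 0
G(10) = mex{0,0} = 1
G(11) = mex{1,1} = 0
G(12) = mex{0,2} = 1
G(13) = mex{1,0} = 2
G(14) = mex{2,1} = 0
G(15) = mex{0,0} = 1
G(16) = mex{1,1} = 0
G(17) = mex{0,0} = 1
G(18) = mex{1,1} = 0
G(19) = mex{0,2} = 1
G_A(19) = 1.
Stack B, S = {1, 7, 9}:
G(0) = 0
G(1) = mex{0} = 1
G(2) = mex{1} = 0
G(3) = mex{0} = 1
G(4) = mex{1} = 0
G(5) = mex{0} = 1
G(6) = mex{1} = 0
G(7) = mex{0,0} = 1
G(8) = mex{1,1} = 0
G(9) = mex{0,0,0} = 1
G(10) = mex{1,1,1} = 0
G(11) = mex{0,0,0} = 1
G(12) = mex{1,1,1} = 0
G(13) = mex{0,0,0} = 1
G(14) = mex{1,1,1} = 0
G_B(14) = 0.
Stack C, S = {1, 2, 3, 9}:
n :  0  1  2  3  4  5  6  7  8  9 10
G :  0  1  2  3  0  1  2  3  0  1  2
G_C(10) = 2.
Combined Grundy value = 1 ⊕ 0 ⊕ 2 = 3.
A winning move leaves total XOR = 0, i.e. changes one component's Grundy value g to g ⊕ X where X is the current total.
Stack A: need g' = 1⊕3 = 2. Options: 19−1→G=0, 19−6→G=2. Hits: 1.
Stack B: need g' = 0⊕3 = 3. Options: 14−1→G=1, 14−7→G=1, 14−9→G=1. Hits: 0.
Stack C: need g' = 2⊕3 = 1. Options: 10−1→G=1, 10−2→G=0, 10−3→G=3, 10−9→G=1. Hits: 2.

3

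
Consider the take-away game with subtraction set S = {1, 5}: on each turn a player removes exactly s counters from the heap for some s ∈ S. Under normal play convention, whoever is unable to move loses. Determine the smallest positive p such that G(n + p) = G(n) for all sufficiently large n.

2

G(0) = 0
G(1) = mex{0} = 1
G(2) = mex{1} = 0
G(3) = mex{0} = 1
G(4) = mex{1} = 0
G(5) = mex{0,0} = 1
G(6) = mex{1,1} = 0
G(7) = mex{0,0} = 1
G(8) = mex{1,1} = 0
G(9) = mex{0,0} = 1
G(10) = mex{1,1} = 0
G(11) = mex{0,0} = 1
G(12) = mex{1,1} = 0
G(13) = mex{0,0} = 1
G(14) = mex{1,1} = 0
G(n+2) = G(n) holds for n = 0,…,4 (a full window of length max(S) = 5), so the sequence is purely periodic with period 2.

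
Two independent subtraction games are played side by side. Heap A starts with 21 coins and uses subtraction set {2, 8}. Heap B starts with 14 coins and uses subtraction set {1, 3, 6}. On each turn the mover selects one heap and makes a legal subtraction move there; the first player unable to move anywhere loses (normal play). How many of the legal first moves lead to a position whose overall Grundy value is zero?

3

Heap A, S = {2, 8}:
G(0) = 0
G(1) = mex{} = 0
G(2) = mex{0} = 1
G(3) = mex{0} = 1
G(4) = mex{1} = 0
G(5) = mex{1} = 0
G(6) = mex{0} = 1
G(7) = mex{0} = 1
G(8) = mex{1,0} = 2
G(9) = mex{1,0} = 2
G(10) = mex{2,1} = 0
G(11) = mex{2,1} = 0
G(12) = mex{0,0} = 1
G(13) = mex{0,0} = 1
G(14) = mex{1,1} = 0
G(15) = mex{1,1} = 0
G(16) = mex{0,2} = 1
G(17) = mex{0,2} = 1
G(18) = mex{1,0} = 2
G(19) = mex{1,0} = 2
G(20) = mex{2,1} = 0
G(21) = mex{2,1} = 0
G_A(21) = 0.
Heap B, S = {1, 3, 6}:
n :  0  1  2  3  4  5  6  7  8  9 10 11 12 13 14
G :  0  1  0  1  0  1  2  3  2  0  1  0  1  0  1
G_B(14) = 1.
Combined Grundy value = 0 ⊕ 1 = 1.
A winning move leaves total XOR = 0, i.e. changes one component's Grundy value g to g ⊕ X where X is the current total.
Heap A: need g' = 0⊕1 = 1. Options: 21−2→G=2, 21−8→G=1. Hits: 1.
Heap B: need g' = 1⊕1 = 0. Options: 14−1→G=0, 14−3→G=0, 14−6→G=2. Hits: 2.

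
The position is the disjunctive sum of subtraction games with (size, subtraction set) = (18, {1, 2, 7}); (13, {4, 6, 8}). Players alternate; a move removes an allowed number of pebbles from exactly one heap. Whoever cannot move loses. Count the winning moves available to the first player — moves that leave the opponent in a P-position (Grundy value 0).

0

Heap A, S = {1, 2, 7}:
n :  0  1  2  3  4  5  6  7  8  9 10 11 12 13 14 15 16 17 18
G :  0  1  2  0  1  2  0  1  2  0  1  2  0  1  2  0  1  2  0
G_A(18) = 0.
Heap B, S = {4, 6, 8}:
G(0) = 0
G(1) = mex{} = 0
G(2) = mex{} = 0
G(3) = mex{} = 0
G(4) = mex{0} = 1
G(5) = mex{0} = 1
G(6) = mex{0,0} = 1
G(7) = mex{0,0} = 1
G(8) = mex{1,0,0} = 2
G(9) = mex{1,0,0} = 2
G(10) = mex{1,1,0} = 2
G(11) = mex{1,1,0} = 2
G(12) = mex{2,1,1} = 0
G(13) = mex{2,1,1} = 0
G_B(13) = 0.
Combined Grundy value = 0 ⊕ 0 = 0.
A winning move leaves total XOR = 0, i.e. changes one component's Grundy value g to g ⊕ X where X is the current total.
Heap A: target g' = 0⊕0 = 0, but every legal move changes the Grundy value (mex property), so 0 moves.
Heap B: target g' = 0⊕0 = 0, but every legal move changes the Grundy value (mex property), so 0 moves.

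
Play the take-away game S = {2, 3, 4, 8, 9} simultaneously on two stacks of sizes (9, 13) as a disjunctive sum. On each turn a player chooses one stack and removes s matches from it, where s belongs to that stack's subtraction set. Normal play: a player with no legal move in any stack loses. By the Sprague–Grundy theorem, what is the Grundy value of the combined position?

All stacks use S = {2, 3, 4, 8, 9}:
G(0) = 0
G(1) = mex{} = 0
G(2) = mex{0} = 1
G(3) = mex{0,0} = 1
G(4) = mex{1,0,0} = 2
G(5) = mex{1,1,0} = 2
G(6) = mex{2,1,1} = 0
G(7) = mex{2,2,1} = 0
G(8) = mex{0,2,2,0} = 1
G(9) = mex{0,0,2,0,0} = 1
G(10) = mex{1,0,0,1,0} = 2
G(11) = mex{1,1,0,1,1} = 2
G(12) = mex{2,1,1,2,1} = 0
G(13) = mex{2,2,1,2,2} = 0
Stack A: G(9) = 1.
Stack B: G(13) = 0.
Combined Grundy value = 1 ⊕ 0 = 1.

1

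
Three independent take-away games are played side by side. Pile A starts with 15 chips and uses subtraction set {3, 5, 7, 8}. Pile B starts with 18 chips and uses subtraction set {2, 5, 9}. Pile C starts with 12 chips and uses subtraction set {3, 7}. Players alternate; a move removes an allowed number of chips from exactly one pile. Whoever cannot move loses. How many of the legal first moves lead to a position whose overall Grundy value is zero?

Pile A, S = {3, 5, 7, 8}:
G(0) = 0
G(1) = mex{} = 0
G(2) = mex{} = 0
G(3) = mex{0} = 1
G(4) = mex{0} = 1
G(5) = mex{0,0} = 1
G(6) = mex{1,0} = 2
G(7) = mex{1,0,0} = 2
G(8) = mex{1,1,0,0} = 2
G(9) = mex{2,1,0,0} = 3
G(10) = mex{2,1,1,0} = 3
G(11) = mex{2,2,1,1} = 0
G(12) = mex{3,2,1,1} = 0
G(13) = mex{3,2,2,1} = 0
G(14) = mex{0,3,2,2} = 1
G(15) = mex{0,3,2,2} = 1
G_A(15) = 1.
Pile B, S = {2, 5, 9}:
n :  0  1  2  3  4  5  6  7  8  9 10 11 12 13 14 15 16 17 18
G :  0  0  1  1  0  2  1  0  0  1  1  0  2  1  0  0  1  1  0
G_B(18) = 0.
Pile C, S = {3, 7}:
n :  0  1  2  3  4  5  6  7  8  9 10 11 12
G :  0  0  0  1  1  1  0  2  2  1  0  0  0
G_C(12) = 0.
Combined Grundy value = 1 ⊕ 0 ⊕ 0 = 1.
A winning move leaves total XOR = 0, i.e. changes one component's Grundy value g to g ⊕ X where X is the current total.
Pile A: need g' = 1⊕1 = 0. Options: 15−3→G=0, 15−5→G=3, 15−7→G=2, 15−8→G=2. Hits: 1.
Pile B: need g' = 0⊕1 = 1. Options: 18−2→G=1, 18−5→G=1, 18−9→G=1. Hits: 3.
Pile C: need g' = 0⊕1 = 1. Options: 12−3→G=1, 12−7→G=1. Hits: 2.

6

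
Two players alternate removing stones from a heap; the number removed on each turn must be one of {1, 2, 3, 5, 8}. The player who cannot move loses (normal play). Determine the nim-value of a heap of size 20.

0

G(0) = 0
G(1) = mex{0} = 1
G(2) = mex{1,0} = 2
G(3) = mex{2,1,0} = 3
G(4) = mex{3,2,1} = 0
G(5) = mex{0,3,2,0} = 1
G(6) = mex{1,0,3,1} = 2
G(7) = mex{2,1,0,2} = 3
G(8) = mex{3,2,1,3,0} = 4
G(9) = mex{4,3,2,0,1} = 5
G(10) = mex{5,4,3,1,2} = 0
G(11) = mex{0,5,4,2,3} = 1
G(12) = mex{1,0,5,3,0} = 2
G(13) = mex{2,1,0,4,1} = 3
G(14) = mex{3,2,1,5,2} = 0
G(15) = mex{0,3,2,0,3} = 1
G(16) = mex{1,0,3,1,4} = 2
G(17) = mex{2,1,0,2,5} = 3
G(18) = mex{3,2,1,3,0} = 4
G(19) = mex{4,3,2,0,1} = 5
G(20) = mex{5,4,3,1,2} = 0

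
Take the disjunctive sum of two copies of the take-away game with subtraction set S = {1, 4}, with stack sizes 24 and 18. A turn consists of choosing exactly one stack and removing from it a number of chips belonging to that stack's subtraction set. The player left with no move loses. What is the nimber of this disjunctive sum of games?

3

All stacks use S = {1, 4}:
n :  0  1  2  3  4  5  6  7  8  9 10 11 12 13 14 15 16 17 18 19 20 21 22 23 24
G :  0  1  0  1  2  0  1  0  1  2  0  1  0  1  2  0  1  0  1  2  0  1  0  1  2
Stack A: G(24) = 2.
Stack B: G(18) = 1.
Combined Grundy value = 2 ⊕ 1 = 3.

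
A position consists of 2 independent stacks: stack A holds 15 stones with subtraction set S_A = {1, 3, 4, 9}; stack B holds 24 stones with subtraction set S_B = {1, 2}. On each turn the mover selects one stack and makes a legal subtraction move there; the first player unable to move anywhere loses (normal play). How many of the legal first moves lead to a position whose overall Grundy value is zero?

Stack A, S = {1, 3, 4, 9}:
n :  0  1  2  3  4  5  6  7  8  9 10 11 12 13 14 15
G :  0  1  0  1  2  3  2  0  1  4  3  2  0  1  0  1
G_A(15) = 1.
Stack B, S = {1, 2}:
G(0) = 0
G(1) = mex{0} = 1
G(2) = mex{1,0} = 2
G(3) = mex{2,1} = 0
G(4) = mex{0,2} = 1
G(5) = mex{1,0} = 2
G(6) = mex{2,1} = 0
G(7) = mex{0,2} = 1
G(8) = mex{1,0} = 2
G(9) = mex{2,1} = 0
G(10) = mex{0,2} = 1
G(11) = mex{1,0} = 2
G(12) = mex{2,1} = 0
G(13) = mex{0,2} = 1
G(14) = mex{1,0} = 2
G(15) = mex{2,1} = 0
G(16) = mex{0,2} = 1
G(17) = mex{1,0} = 2
G(18) = mex{2,1} = 0
G(19) = mex{0,2} = 1
G(20) = mex{1,0} = 2
G(21) = mex{2,1} = 0
G(22) = mex{0,2} = 1
G(23) = mex{1,0} = 2
G(24) = mex{2,1} = 0
G_B(24) = 0.
Combined Grundy value = 1 ⊕ 0 = 1.
A winning move leaves total XOR = 0, i.e. changes one component's Grundy value g to g ⊕ X where X is the current total.
Stack A: need g' = 1⊕1 = 0. Options: 15−1→G=0, 15−3→G=0, 15−4→G=2, 15−9→G=2. Hits: 2.
Stack B: need g' = 0⊕1 = 1. Options: 24−1→G=2, 24−2→G=1. Hits: 1.

3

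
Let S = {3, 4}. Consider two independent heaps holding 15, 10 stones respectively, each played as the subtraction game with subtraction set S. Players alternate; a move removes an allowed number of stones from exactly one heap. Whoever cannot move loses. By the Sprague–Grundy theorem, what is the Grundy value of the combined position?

All heaps use S = {3, 4}:
G(0) = 0
G(1) = mex{} = 0
G(2) = mex{} = 0
G(3) = mex{0} = 1
G(4) = mex{0,0} = 1
G(5) = mex{0,0} = 1
G(6) = mex{1,0} = 2
G(7) = mex{1,1} = 0
G(8) = mex{1,1} = 0
G(9) = mex{2,1} = 0
G(10) = mex{0,2} = 1
G(11) = mex{0,0} = 1
G(12) = mex{0,0} = 1
G(13) = mex{1,0} = 2
G(14) = mex{1,1} = 0
G(15) = mex{1,1} = 0
Heap A: G(15) = 0.
Heap B: G(10) = 1.
Combined Grundy value = 0 ⊕ 1 = 1.

1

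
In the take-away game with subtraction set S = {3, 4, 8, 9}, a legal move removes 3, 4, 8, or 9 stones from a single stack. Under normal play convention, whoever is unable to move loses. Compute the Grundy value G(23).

3

n :  0  1  2  3  4  5  6  7  8  9 10 11 12 13 14 15 16 17 18 19 20 21 22 23
G :  0  0  0  1  1  1  2  0  2  3  1  3  0  0  0  1  1  1  2  0  2  3  1  3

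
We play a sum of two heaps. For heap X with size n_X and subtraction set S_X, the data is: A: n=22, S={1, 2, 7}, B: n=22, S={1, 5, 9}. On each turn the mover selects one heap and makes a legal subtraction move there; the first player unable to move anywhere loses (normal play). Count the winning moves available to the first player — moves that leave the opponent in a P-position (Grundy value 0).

5

Heap A, S = {1, 2, 7}:
G(0) = 0
G(1) = mex{0} = 1
G(2) = mex{1,0} = 2
G(3) = mex{2,1} = 0
G(4) = mex{0,2} = 1
G(5) = mex{1,0} = 2
G(6) = mex{2,1} = 0
G(7) = mex{0,2,0} = 1
G(8) = mex{1,0,1} = 2
G(9) = mex{2,1,2} = 0
G(10) = mex{0,2,0} = 1
G(11) = mex{1,0,1} = 2
G(12) = mex{2,1,2} = 0
G(13) = mex{0,2,0} = 1
G(14) = mex{1,0,1} = 2
G(15) = mex{2,1,2} = 0
G(16) = mex{0,2,0} = 1
G(17) = mex{1,0,1} = 2
G(18) = mex{2,1,2} = 0
G(19) = mex{0,2,0} = 1
G(20) = mex{1,0,1} = 2
G(21) = mex{2,1,2} = 0
G(22) = mex{0,2,0} = 1
G_A(22) = 1.
Heap B, S = {1, 5, 9}:
n :  0  1  2  3  4  5  6  7  8  9 10 11 12 13 14 15 16 17 18 19 20 21 22
G :  0  1  0  1  0  1  0  1  0  1  0  1  0  1  0  1  0  1  0  1  0  1  0
G_B(22) = 0.
Combined Grundy value = 1 ⊕ 0 = 1.
A winning move leaves total XOR = 0, i.e. changes one component's Grundy value g to g ⊕ X where X is the current total.
Heap A: need g' = 1⊕1 = 0. Options: 22−1→G=0, 22−2→G=2, 22−7→G=0. Hits: 2.
Heap B: need g' = 0⊕1 = 1. Options: 22−1→G=1, 22−5→G=1, 22−9→G=1. Hits: 3.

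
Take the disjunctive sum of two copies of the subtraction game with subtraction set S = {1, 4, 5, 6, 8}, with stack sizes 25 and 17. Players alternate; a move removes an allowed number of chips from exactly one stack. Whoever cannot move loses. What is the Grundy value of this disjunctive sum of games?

All stacks use S = {1, 4, 5, 6, 8}:
n :  0  1  2  3  4  5  6  7  8  9 10 11 12 13 14 15 16 17 18 19 20 21 22 23 24 25
G :  0  1  0  1  2  3  2  3  4  0  1  0  1  2  3  2  3  4  0  1  0  1  2  3  2  3
Stack A: G(25) = 3.
Stack B: G(17) = 4.
Combined Grundy value = 3 ⊕ 4 = 7.

7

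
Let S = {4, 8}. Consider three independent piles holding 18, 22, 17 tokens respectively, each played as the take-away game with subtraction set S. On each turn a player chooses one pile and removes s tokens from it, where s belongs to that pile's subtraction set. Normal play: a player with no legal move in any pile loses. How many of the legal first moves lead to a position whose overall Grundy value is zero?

1

All piles use S = {4, 8}:
G(0) = 0
G(1) = mex{} = 0
G(2) = mex{} = 0
G(3) = mex{} = 0
G(4) = mex{0} = 1
G(5) = mex{0} = 1
G(6) = mex{0} = 1
G(7) = mex{0} = 1
G(8) = mex{1,0} = 2
G(9) = mex{1,0} = 2
G(10) = mex{1,0} = 2
G(11) = mex{1,0} = 2
G(12) = mex{2,1} = 0
G(13) = mex{2,1} = 0
G(14) = mex{2,1} = 0
G(15) = mex{2,1} = 0
G(16) = mex{0,2} = 1
G(17) = mex{0,2} = 1
G(18) = mex{0,2} = 1
G(19) = mex{0,2} = 1
G(20) = mex{1,0} = 2
G(21) = mex{1,0} = 2
G(22) = mex{1,0} = 2
Pile A: G(18) = 1.
Pile B: G(22) = 2.
Pile C: G(17) = 1.
Combined Grundy value = 1 ⊕ 2 ⊕ 1 = 2.
A winning move leaves total XOR = 0, i.e. changes one component's Grundy value g to g ⊕ X where X is the current total.
Pile A: need g' = 1⊕2 = 3. Options: 18−4→G=0, 18−8→G=2. Hits: 0.
Pile B: need g' = 2⊕2 = 0. Options: 22−4→G=1, 22−8→G=0. Hits: 1.
Pile C: need g' = 1⊕2 = 3. Options: 17−4→G=0, 17−8→G=2. Hits: 0.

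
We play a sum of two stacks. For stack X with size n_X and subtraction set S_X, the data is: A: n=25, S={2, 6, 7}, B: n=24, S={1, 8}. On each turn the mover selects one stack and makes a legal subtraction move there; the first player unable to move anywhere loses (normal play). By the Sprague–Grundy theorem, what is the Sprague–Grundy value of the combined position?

2

Stack A, S = {2, 6, 7}:
G(0) = 0
G(1) = mex{} = 0
G(2) = mex{0} = 1
G(3) = mex{0} = 1
G(4) = mex{1} = 0
G(5) = mex{1} = 0
G(6) = mex{0,0} = 1
G(7) = mex{0,0,0} = 1
G(8) = mex{1,1,0} = 2
G(9) = mex{1,1,1} = 0
G(10) = mex{2,0,1} = 3
G(11) = mex{0,0,0} = 1
G(12) = mex{3,1,0} = 2
G(13) = mex{1,1,1} = 0
G(14) = mex{2,2,1} = 0
G(15) = mex{0,0,2} = 1
G(16) = mex{0,3,0} = 1
G(17) = mex{1,1,3} = 0
G(18) = mex{1,2,1} = 0
G(19) = mex{0,0,2} = 1
G(20) = mex{0,0,0} = 1
G(21) = mex{1,1,0} = 2
G(22) = mex{1,1,1} = 0
G(23) = mex{2,0,1} = 3
G(24) = mex{0,0,0} = 1
G(25) = mex{3,1,0} = 2
G_A(25) = 2.
Stack B, S = {1, 8}:
G(0) = 0
G(1) = mex{0} = 1
G(2) = mex{1} = 0
G(3) = mex{0} = 1
G(4) = mex{1} = 0
G(5) = mex{0} = 1
G(6) = mex{1} = 0
G(7) = mex{0} = 1
G(8) = mex{1,0} = 2
G(9) = mex{2,1} = 0
G(10) = mex{0,0} = 1
G(11) = mex{1,1} = 0
G(12) = mex{0,0} = 1
G(13) = mex{1,1} = 0
G(14) = mex{0,0} = 1
G(15) = mex{1,1} = 0
G(16) = mex{0,2} = 1
G(17) = mex{1,0} = 2
G(18) = mex{2,1} = 0
G(19) = mex{0,0} = 1
G(20) = mex{1,1} = 0
G(21) = mex{0,0} = 1
G(22) = mex{1,1} = 0
G(23) = mex{0,0} = 1
G(24) = mex{1,1} = 0
G_B(24) = 0.
Combined Grundy value = 2 ⊕ 0 = 2.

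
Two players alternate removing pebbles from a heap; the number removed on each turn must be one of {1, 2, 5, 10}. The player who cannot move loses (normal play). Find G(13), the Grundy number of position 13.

n :  0  1  2  3  4  5  6  7  8  9 10 11 12 13
G :  0  1  2  0  1  2  0  1  2  0  1  2  0  1

1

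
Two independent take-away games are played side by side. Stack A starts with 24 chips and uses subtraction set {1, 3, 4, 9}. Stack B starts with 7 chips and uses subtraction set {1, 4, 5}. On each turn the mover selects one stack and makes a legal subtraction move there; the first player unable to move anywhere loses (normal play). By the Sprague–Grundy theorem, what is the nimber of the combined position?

3

Stack A, S = {1, 3, 4, 9}:
n :  0  1  2  3  4  5  6  7  8  9 10 11 12 13 14 15 16 17 18 19 20 21 22 23 24
G :  0  1  0  1  2  3  2  0  1  4  3  2  0  1  0  1  2  3  2  0  1  4  3  2  0
G_A(24) = 0.
Stack B, S = {1, 4, 5}:
n : 0 1 2 3 4 5 6 7
G : 0 1 0 1 2 3 2 3
G_B(7) = 3.
Combined Grundy value = 0 ⊕ 3 = 3.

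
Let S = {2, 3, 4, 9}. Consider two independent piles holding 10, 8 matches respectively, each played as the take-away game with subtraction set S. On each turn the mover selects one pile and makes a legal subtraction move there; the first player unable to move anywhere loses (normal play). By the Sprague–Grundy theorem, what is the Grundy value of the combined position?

All piles use S = {2, 3, 4, 9}:
n :  0  1  2  3  4  5  6  7  8  9 10
G :  0  0  1  1  2  2  0  0  1  1  2
Pile A: G(10) = 2.
Pile B: G(8) = 1.
Combined Grundy value = 2 ⊕ 1 = 3.

3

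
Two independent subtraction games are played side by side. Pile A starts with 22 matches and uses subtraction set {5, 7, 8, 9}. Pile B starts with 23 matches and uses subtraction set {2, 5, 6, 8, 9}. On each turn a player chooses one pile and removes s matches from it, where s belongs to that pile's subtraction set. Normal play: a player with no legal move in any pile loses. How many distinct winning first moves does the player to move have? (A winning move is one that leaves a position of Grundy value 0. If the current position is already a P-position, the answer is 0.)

2

Pile A, S = {5, 7, 8, 9}:
n :  0  1  2  3  4  5  6  7  8  9 10 11 12 13 14 15 16 17 18 19 20 21 22
G :  0  0  0  0  0  1  1  1  1  1  2  2  2  2  0  0  0  0  0  1  1  1  1
G_A(22) = 1.
Pile B, S = {2, 5, 6, 8, 9}:
n :  0  1  2  3  4  5  6  7  8  9 10 11 12 13 14 15 16 17 18 19 20 21 22 23
G :  0  0  1  1  0  2  1  3  2  2  3  0  2  1  0  0  1  1  0  2  1  3  2  2
G_B(23) = 2.
Combined Grundy value = 1 ⊕ 2 = 3.
A winning move leaves total XOR = 0, i.e. changes one component's Grundy value g to g ⊕ X where X is the current total.
Pile A: need g' = 1⊕3 = 2. Options: 22−5→G=0, 22−7→G=0, 22−8→G=0, 22−9→G=2. Hits: 1.
Pile B: need g' = 2⊕3 = 1. Options: 23−2→G=3, 23−5→G=0, 23−6→G=1, 23−8→G=0, 23−9→G=0. Hits: 1.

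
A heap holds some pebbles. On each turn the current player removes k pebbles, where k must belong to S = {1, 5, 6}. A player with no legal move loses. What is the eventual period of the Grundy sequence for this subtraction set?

n :  0  1  2  3  4  5  6  7  8  9 10 11 12 13 14 15 16 17 18 19 20 21 22 23
G :  0  1  0  1  0  1  2  3  2  3  2  0  1  0  1  0  1  2  3  2  3  2  0  1
G(n+11) = G(n) holds for n = 0,…,5 (a full window of length max(S) = 6), so the sequence is purely periodic with period 11.

11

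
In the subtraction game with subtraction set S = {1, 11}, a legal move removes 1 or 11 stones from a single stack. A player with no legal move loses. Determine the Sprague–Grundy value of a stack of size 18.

n :  0  1  2  3  4  5  6  7  8  9 10 11 12 13 14 15 16 17 18
G :  0  1  0  1  0  1  0  1  0  1  0  1  0  1  0  1  0  1  0

0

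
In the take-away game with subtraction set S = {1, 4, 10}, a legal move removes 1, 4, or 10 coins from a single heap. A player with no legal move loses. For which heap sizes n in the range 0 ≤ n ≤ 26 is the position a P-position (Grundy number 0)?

0, 2, 5, 7, 13, 16, 18, 21, 24

G(0) = 0
G(1) = mex{0} = 1
G(2) = mex{1} = 0
G(3) = mex{0} = 1
G(4) = mex{1,0} = 2
G(5) = mex{2,1} = 0
G(6) = mex{0,0} = 1
G(7) = mex{1,1} = 0
G(8) = mex{0,2} = 1
G(9) = mex{1,0} = 2
G(10) = mex{2,1,0} = 3
G(11) = mex{3,0,1} = 2
G(12) = mex{2,1,0} = 3
G(13) = mex{3,2,1} = 0
G(14) = mex{0,3,2} = 1
G(15) = mex{1,2,0} = 3
G(16) = mex{3,3,1} = 0
G(17) = mex{0,0,0} = 1
G(18) = mex{1,1,1} = 0
G(19) = mex{0,3,2} = 1
G(20) = mex{1,0,3} = 2
G(21) = mex{2,1,2} = 0
G(22) = mex{0,0,3} = 1
G(23) = mex{1,1,0} = 2
G(24) = mex{2,2,1} = 0
G(25) = mex{0,0,3} = 1
G(26) = mex{1,1,0} = 2
P-positions are exactly the n with G(n) = 0.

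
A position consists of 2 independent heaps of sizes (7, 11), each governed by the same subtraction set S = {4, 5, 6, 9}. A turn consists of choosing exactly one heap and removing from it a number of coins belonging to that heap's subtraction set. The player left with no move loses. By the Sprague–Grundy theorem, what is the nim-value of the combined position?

3

All heaps use S = {4, 5, 6, 9}:
n :  0  1  2  3  4  5  6  7  8  9 10 11
G :  0  0  0  0  1  1  1  1  2  2  2  2
Heap A: G(7) = 1.
Heap B: G(11) = 2.
Combined Grundy value = 1 ⊕ 2 = 3.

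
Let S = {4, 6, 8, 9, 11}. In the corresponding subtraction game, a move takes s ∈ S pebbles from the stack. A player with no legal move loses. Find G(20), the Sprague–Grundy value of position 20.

1

G(0) = 0
G(1) = mex{} = 0
G(2) = mex{} = 0
G(3) = mex{} = 0
G(4) = mex{0} = 1
G(5) = mex{0} = 1
G(6) = mex{0,0} = 1
G(7) = mex{0,0} = 1
G(8) = mex{1,0,0} = 2
G(9) = mex{1,0,0,0} = 2
G(10) = mex{1,1,0,0} = 2
G(11) = mex{1,1,0,0,0} = 2
G(12) = mex{2,1,1,0,0} = 3
G(13) = mex{2,1,1,1,0} = 3
G(14) = mex{2,2,1,1,0} = 3
G(15) = mex{2,2,1,1,1} = 0
G(16) = mex{3,2,2,1,1} = 0
G(17) = mex{3,2,2,2,1} = 0
G(18) = mex{3,3,2,2,1} = 0
G(19) = mex{0,3,2,2,2} = 1
G(20) = mex{0,3,3,2,2} = 1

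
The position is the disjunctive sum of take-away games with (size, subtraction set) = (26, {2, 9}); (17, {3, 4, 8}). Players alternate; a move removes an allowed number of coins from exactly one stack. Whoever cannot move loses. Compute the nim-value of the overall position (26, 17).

Stack A, S = {2, 9}:
G(0) = 0
G(1) = mex{} = 0
G(2) = mex{0} = 1
G(3) = mex{0} = 1
G(4) = mex{1} = 0
G(5) = mex{1} = 0
G(6) = mex{0} = 1
G(7) = mex{0} = 1
G(8) = mex{1} = 0
G(9) = mex{1,0} = 2
G(10) = mex{0,0} = 1
G(11) = mex{2,1} = 0
G(12) = mex{1,1} = 0
G(13) = mex{0,0} = 1
G(14) = mex{0,0} = 1
G(15) = mex{1,1} = 0
G(16) = mex{1,1} = 0
G(17) = mex{0,0} = 1
G(18) = mex{0,2} = 1
G(19) = mex{1,1} = 0
G(20) = mex{1,0} = 2
G(21) = mex{0,0} = 1
G(22) = mex{2,1} = 0
G(23) = mex{1,1} = 0
G(24) = mex{0,0} = 1
G(25) = mex{0,0} = 1
G(26) = mex{1,1} = 0
G_A(26) = 0.
Stack B, S = {3, 4, 8}:
G(0) = 0
G(1) = mex{} = 0
G(2) = mex{} = 0
G(3) = mex{0} = 1
G(4) = mex{0,0} = 1
G(5) = mex{0,0} = 1
G(6) = mex{1,0} = 2
G(7) = mex{1,1} = 0
G(8) = mex{1,1,0} = 2
G(9) = mex{2,1,0} = 3
G(10) = mex{0,2,0} = 1
G(11) = mex{2,0,1} = 3
G(12) = mex{3,2,1} = 0
G(13) = mex{1,3,1} = 0
G(14) = mex{3,1,2} = 0
G(15) = mex{0,3,0} = 1
G(16) = mex{0,0,2} = 1
G(17) = mex{0,0,3} = 1
G_B(17) = 1.
Combined Grundy value = 0 ⊕ 1 = 1.

1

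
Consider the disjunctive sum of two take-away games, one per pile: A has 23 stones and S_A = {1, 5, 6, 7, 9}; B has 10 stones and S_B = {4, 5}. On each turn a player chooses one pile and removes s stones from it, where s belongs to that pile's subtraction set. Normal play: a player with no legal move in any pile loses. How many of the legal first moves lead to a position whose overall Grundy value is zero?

2

Pile A, S = {1, 5, 6, 7, 9}:
G(0) = 0
G(1) = mex{0} = 1
G(2) = mex{1} = 0
G(3) = mex{0} = 1
G(4) = mex{1} = 0
G(5) = mex{0,0} = 1
G(6) = mex{1,1,0} = 2
G(7) = mex{2,0,1,0} = 3
G(8) = mex{3,1,0,1} = 2
G(9) = mex{2,0,1,0,0} = 3
G(10) = mex{3,1,0,1,1} = 2
G(11) = mex{2,2,1,0,0} = 3
G(12) = mex{3,3,2,1,1} = 0
G(13) = mex{0,2,3,2,0} = 1
G(14) = mex{1,3,2,3,1} = 0
G(15) = mex{0,2,3,2,2} = 1
G(16) = mex{1,3,2,3,3} = 0
G(17) = mex{0,0,3,2,2} = 1
G(18) = mex{1,1,0,3,3} = 2
G(19) = mex{2,0,1,0,2} = 3
G(20) = mex{3,1,0,1,3} = 2
G(21) = mex{2,0,1,0,0} = 3
G(22) = mex{3,1,0,1,1} = 2
G(23) = mex{2,2,1,0,0} = 3
G_A(23) = 3.
Pile B, S = {4, 5}:
G(0) = 0
G(1) = mex{} = 0
G(2) = mex{} = 0
G(3) = mex{} = 0
G(4) = mex{0} = 1
G(5) = mex{0,0} = 1
G(6) = mex{0,0} = 1
G(7) = mex{0,0} = 1
G(8) = mex{1,0} = 2
G(9) = mex{1,1} = 0
G(10) = mex{1,1} = 0
G_B(10) = 0.
Combined Grundy value = 3 ⊕ 0 = 3.
A winning move leaves total XOR = 0, i.e. changes one component's Grundy value g to g ⊕ X where X is the current total.
Pile A: need g' = 3⊕3 = 0. Options: 23−1→G=2, 23−5→G=2, 23−6→G=1, 23−7→G=0, 23−9→G=0. Hits: 2.
Pile B: need g' = 0⊕3 = 3. Options: 10−4→G=1, 10−5→G=1. Hits: 0.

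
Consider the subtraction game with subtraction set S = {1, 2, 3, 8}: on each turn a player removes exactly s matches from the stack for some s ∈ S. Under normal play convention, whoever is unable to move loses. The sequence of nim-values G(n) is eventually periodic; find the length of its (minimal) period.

n :  0  1  2  3  4  5  6  7  8  9 10 11 12 13 14 15 16 17 18 19
G :  0  1  2  3  0  1  2  3  4  0  1  2  3  0  1  2  3  4  0  1
G(n+9) = G(n) holds for n = 0,…,7 (a full window of length max(S) = 8), so the sequence is purely periodic with period 9.

9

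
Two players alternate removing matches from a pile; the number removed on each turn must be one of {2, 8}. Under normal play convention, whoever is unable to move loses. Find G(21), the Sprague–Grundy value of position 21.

0

G(0) = 0
G(1) = mex{} = 0
G(2) = mex{0} = 1
G(3) = mex{0} = 1
G(4) = mex{1} = 0
G(5) = mex{1} = 0
G(6) = mex{0} = 1
G(7) = mex{0} = 1
G(8) = mex{1,0} = 2
G(9) = mex{1,0} = 2
G(10) = mex{2,1} = 0
G(11) = mex{2,1} = 0
G(12) = mex{0,0} = 1
G(13) = mex{0,0} = 1
G(14) = mex{1,1} = 0
G(15) = mex{1,1} = 0
G(16) = mex{0,2} = 1
G(17) = mex{0,2} = 1
G(18) = mex{1,0} = 2
G(19) = mex{1,0} = 2
G(20) = mex{2,1} = 0
G(21) = mex{2,1} = 0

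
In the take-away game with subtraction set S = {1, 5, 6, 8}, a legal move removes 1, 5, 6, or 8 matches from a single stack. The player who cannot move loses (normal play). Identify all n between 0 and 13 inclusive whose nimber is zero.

n :  0  1  2  3  4  5  6  7  8  9 10 11 12 13
G :  0  1  0  1  0  1  2  3  2  3  2  0  1  0
P-positions are exactly the n with G(n) = 0.

0, 2, 4, 11, 13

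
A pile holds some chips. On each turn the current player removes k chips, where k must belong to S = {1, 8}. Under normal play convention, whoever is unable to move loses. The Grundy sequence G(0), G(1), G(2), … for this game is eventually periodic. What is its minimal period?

n :  0  1  2  3  4  5  6  7  8  9 10 11 12 13 14 15 16 17 18 19
G :  0  1  0  1  0  1  0  1  2  0  1  0  1  0  1  0  1  2  0  1
G(n+9) = G(n) holds for n = 0,…,7 (a full window of length max(S) = 8), so the sequence is purely periodic with period 9.

9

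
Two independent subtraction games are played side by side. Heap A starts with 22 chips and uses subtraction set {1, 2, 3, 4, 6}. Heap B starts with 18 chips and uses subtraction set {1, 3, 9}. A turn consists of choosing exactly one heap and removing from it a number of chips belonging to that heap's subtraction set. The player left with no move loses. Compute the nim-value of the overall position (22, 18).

Heap A, S = {1, 2, 3, 4, 6}:
n :  0  1  2  3  4  5  6  7  8  9 10 11 12 13 14 15 16 17 18 19 20 21 22
G :  0  1  2  3  4  0  1  2  3  4  0  1  2  3  4  0  1  2  3  4  0  1  2
G_A(22) = 2.
Heap B, S = {1, 3, 9}:
G(0) = 0
G(1) = mex{0} = 1
G(2) = mex{1} = 0
G(3) = mex{0,0} = 1
G(4) = mex{1,1} = 0
G(5) = mex{0,0} = 1
G(6) = mex{1,1} = 0
G(7) = mex{0,0} = 1
G(8) = mex{1,1} = 0
G(9) = mex{0,0,0} = 1
G(10) = mex{1,1,1} = 0
G(11) = mex{0,0,0} = 1
G(12) = mex{1,1,1} = 0
G(13) = mex{0,0,0} = 1
G(14) = mex{1,1,1} = 0
G(15) = mex{0,0,0} = 1
G(16) = mex{1,1,1} = 0
G(17) = mex{0,0,0} = 1
G(18) = mex{1,1,1} = 0
G_B(18) = 0.
Combined Grundy value = 2 ⊕ 0 = 2.

2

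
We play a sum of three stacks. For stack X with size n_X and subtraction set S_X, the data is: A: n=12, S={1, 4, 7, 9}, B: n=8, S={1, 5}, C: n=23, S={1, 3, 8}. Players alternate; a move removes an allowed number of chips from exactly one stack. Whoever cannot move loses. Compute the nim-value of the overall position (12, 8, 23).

Stack A, S = {1, 4, 7, 9}:
G(0) = 0
G(1) = mex{0} = 1
G(2) = mex{1} = 0
G(3) = mex{0} = 1
G(4) = mex{1,0} = 2
G(5) = mex{2,1} = 0
G(6) = mex{0,0} = 1
G(7) = mex{1,1,0} = 2
G(8) = mex{2,2,1} = 0
G(9) = mex{0,0,0,0} = 1
G(10) = mex{1,1,1,1} = 0
G(11) = mex{0,2,2,0} = 1
G(12) = mex{1,0,0,1} = 2
G_A(12) = 2.
Stack B, S = {1, 5}:
G(0) = 0
G(1) = mex{0} = 1
G(2) = mex{1} = 0
G(3) = mex{0} = 1
G(4) = mex{1} = 0
G(5) = mex{0,0} = 1
G(6) = mex{1,1} = 0
G(7) = mex{0,0} = 1
G(8) = mex{1,1} = 0
G_B(8) = 0.
Stack C, S = {1, 3, 8}:
G(0) = 0
G(1) = mex{0} = 1
G(2) = mex{1} = 0
G(3) = mex{0,0} = 1
G(4) = mex{1,1} = 0
G(5) = mex{0,0} = 1
G(6) = mex{1,1} = 0
G(7) = mex{0,0} = 1
G(8) = mex{1,1,0} = 2
G(9) = mex{2,0,1} = 3
G(10) = mex{3,1,0} = 2
G(11) = mex{2,2,1} = 0
G(12) = mex{0,3,0} = 1
G(13) = mex{1,2,1} = 0
G(14) = mex{0,0,0} = 1
G(15) = mex{1,1,1} = 0
G(16) = mex{0,0,2} = 1
G(17) = mex{1,1,3} = 0
G(18) = mex{0,0,2} = 1
G(19) = mex{1,1,0} = 2
G(20) = mex{2,0,1} = 3
G(21) = mex{3,1,0} = 2
G(22) = mex{2,2,1} = 0
G(23) = mex{0,3,0} = 1
G_C(23) = 1.
Combined Grundy value = 2 ⊕ 0 ⊕ 1 = 3.

3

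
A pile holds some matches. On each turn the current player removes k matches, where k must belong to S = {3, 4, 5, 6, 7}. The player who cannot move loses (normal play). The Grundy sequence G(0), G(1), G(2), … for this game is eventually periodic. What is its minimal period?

10

n :  0  1  2  3  4  5  6  7  8  9 10 11 12 13 14 15 16 17 18 19 20 21
G :  0  0  0  1  1  1  2  2  2  3  0  0  0  1  1  1  2  2  2  3  0  0
G(n+10) = G(n) holds for n = 0,…,6 (a full window of length max(S) = 7), so the sequence is purely periodic with period 10.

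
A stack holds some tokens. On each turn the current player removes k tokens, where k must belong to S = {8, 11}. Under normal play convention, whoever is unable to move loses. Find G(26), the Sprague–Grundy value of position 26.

G(0) = 0
G(1) = mex{} = 0
G(2) = mex{} = 0
G(3) = mex{} = 0
G(4) = mex{} = 0
G(5) = mex{} = 0
G(6) = mex{} = 0
G(7) = mex{} = 0
G(8) = mex{0} = 1
G(9) = mex{0} = 1
G(10) = mex{0} = 1
G(11) = mex{0,0} = 1
G(12) = mex{0,0} = 1
G(13) = mex{0,0} = 1
G(14) = mex{0,0} = 1
G(15) = mex{0,0} = 1
G(16) = mex{1,0} = 2
G(17) = mex{1,0} = 2
G(18) = mex{1,0} = 2
G(19) = mex{1,1} = 0
G(20) = mex{1,1} = 0
G(21) = mex{1,1} = 0
G(22) = mex{1,1} = 0
G(23) = mex{1,1} = 0
G(24) = mex{2,1} = 0
G(25) = mex{2,1} = 0
G(26) = mex{2,1} = 0

0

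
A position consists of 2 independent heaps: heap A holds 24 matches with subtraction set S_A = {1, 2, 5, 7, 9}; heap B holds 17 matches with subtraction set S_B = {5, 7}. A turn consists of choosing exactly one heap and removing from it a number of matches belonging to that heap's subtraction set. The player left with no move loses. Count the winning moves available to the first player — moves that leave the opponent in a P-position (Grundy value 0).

1

Heap A, S = {1, 2, 5, 7, 9}:
G(0) = 0
G(1) = mex{0} = 1
G(2) = mex{1,0} = 2
G(3) = mex{2,1} = 0
G(4) = mex{0,2} = 1
G(5) = mex{1,0,0} = 2
G(6) = mex{2,1,1} = 0
G(7) = mex{0,2,2,0} = 1
G(8) = mex{1,0,0,1} = 2
G(9) = mex{2,1,1,2,0} = 3
G(10) = mex{3,2,2,0,1} = 4
G(11) = mex{4,3,0,1,2} = 5
G(12) = mex{5,4,1,2,0} = 3
G(13) = mex{3,5,2,0,1} = 4
G(14) = mex{4,3,3,1,2} = 0
G(15) = mex{0,4,4,2,0} = 1
G(16) = mex{1,0,5,3,1} = 2
G(17) = mex{2,1,3,4,2} = 0
G(18) = mex{0,2,4,5,3} = 1
G(19) = mex{1,0,0,3,4} = 2
G(20) = mex{2,1,1,4,5} = 0
G(21) = mex{0,2,2,0,3} = 1
G(22) = mex{1,0,0,1,4} = 2
G(23) = mex{2,1,1,2,0} = 3
G(24) = mex{3,2,2,0,1} = 4
G_A(24) = 4.
Heap B, S = {5, 7}:
n :  0  1  2  3  4  5  6  7  8  9 10 11 12 13 14 15 16 17
G :  0  0  0  0  0  1  1  1  1  1  2  2  0  0  0  0  0  1
G_B(17) = 1.
Combined Grundy value = 4 ⊕ 1 = 5.
A winning move leaves total XOR = 0, i.e. changes one component's Grundy value g to g ⊕ X where X is the current total.
Heap A: need g' = 4⊕5 = 1. Options: 24−1→G=3, 24−2→G=2, 24−5→G=2, 24−7→G=0, 24−9→G=1. Hits: 1.
Heap B: need g' = 1⊕5 = 4. Options: 17−5→G=0, 17−7→G=2. Hits: 0.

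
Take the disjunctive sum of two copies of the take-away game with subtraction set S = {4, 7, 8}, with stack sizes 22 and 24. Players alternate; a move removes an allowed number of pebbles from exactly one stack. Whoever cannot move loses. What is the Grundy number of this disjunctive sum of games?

2

All stacks use S = {4, 7, 8}:
n :  0  1  2  3  4  5  6  7  8  9 10 11 12 13 14 15 16 17 18 19 20 21 22 23 24
G :  0  0  0  0  1  1  1  1  2  2  2  2  0  0  0  0  1  1  1  1  2  2  2  2  0
Stack A: G(22) = 2.
Stack B: G(24) = 0.
Combined Grundy value = 2 ⊕ 0 = 2.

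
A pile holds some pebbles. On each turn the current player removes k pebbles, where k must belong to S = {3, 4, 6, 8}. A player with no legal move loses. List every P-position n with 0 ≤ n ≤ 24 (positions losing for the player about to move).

G(0) = 0
G(1) = mex{} = 0
G(2) = mex{} = 0
G(3) = mex{0} = 1
G(4) = mex{0,0} = 1
G(5) = mex{0,0} = 1
G(6) = mex{1,0,0} = 2
G(7) = mex{1,1,0} = 2
G(8) = mex{1,1,0,0} = 2
G(9) = mex{2,1,1,0} = 3
G(10) = mex{2,2,1,0} = 3
G(11) = mex{2,2,1,1} = 0
G(12) = mex{3,2,2,1} = 0
G(13) = mex{3,3,2,1} = 0
G(14) = mex{0,3,2,2} = 1
G(15) = mex{0,0,3,2} = 1
G(16) = mex{0,0,3,2} = 1
G(17) = mex{1,0,0,3} = 2
G(18) = mex{1,1,0,3} = 2
G(19) = mex{1,1,0,0} = 2
G(20) = mex{2,1,1,0} = 3
G(21) = mex{2,2,1,0} = 3
G(22) = mex{2,2,1,1} = 0
G(23) = mex{3,2,2,1} = 0
G(24) = mex{3,3,2,1} = 0
P-positions are exactly the n with G(n) = 0.

0, 1, 2, 11, 12, 13, 22, 23, 24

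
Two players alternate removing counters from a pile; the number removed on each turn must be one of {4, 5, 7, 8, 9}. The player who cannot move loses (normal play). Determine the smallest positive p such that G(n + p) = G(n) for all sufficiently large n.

13

n :  0  1  2  3  4  5  6  7  8  9 10 11 12 13 14 15 16 17 18 19 20 21 22 23 24 25 26 27
G :  0  0  0  0  1  1  1  1  2  2  2  2  3  0  0  0  0  1  1  1  1  2  2  2  2  3  0  0
G(n+13) = G(n) holds for n = 0,…,8 (a full window of length max(S) = 9), so the sequence is purely periodic with period 13.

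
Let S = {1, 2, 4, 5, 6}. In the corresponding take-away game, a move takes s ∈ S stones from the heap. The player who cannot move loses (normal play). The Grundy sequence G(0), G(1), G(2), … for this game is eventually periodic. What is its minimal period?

n :  0  1  2  3  4  5  6  7  8  9 10 11 12 13 14 15 16 17 18 19 20 21
G :  0  1  2  0  1  2  3  4  5  3  0  1  2  0  1  2  3  4  5  3  0  1
G(n+10) = G(n) holds for n = 0,…,5 (a full window of length max(S) = 6), so the sequence is purely periodic with period 10.

10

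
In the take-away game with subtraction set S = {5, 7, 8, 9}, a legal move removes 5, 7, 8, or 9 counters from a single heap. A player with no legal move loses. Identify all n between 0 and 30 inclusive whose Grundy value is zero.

0, 1, 2, 3, 4, 14, 15, 16, 17, 18, 28, 29, 30

G(0) = 0
G(1) = mex{} = 0
G(2) = mex{} = 0
G(3) = mex{} = 0
G(4) = mex{} = 0
G(5) = mex{0} = 1
G(6) = mex{0} = 1
G(7) = mex{0,0} = 1
G(8) = mex{0,0,0} = 1
G(9) = mex{0,0,0,0} = 1
G(10) = mex{1,0,0,0} = 2
G(11) = mex{1,0,0,0} = 2
G(12) = mex{1,1,0,0} = 2
G(13) = mex{1,1,1,0} = 2
G(14) = mex{1,1,1,1} = 0
G(15) = mex{2,1,1,1} = 0
G(16) = mex{2,1,1,1} = 0
G(17) = mex{2,2,1,1} = 0
G(18) = mex{2,2,2,1} = 0
G(19) = mex{0,2,2,2} = 1
G(20) = mex{0,2,2,2} = 1
G(21) = mex{0,0,2,2} = 1
G(22) = mex{0,0,0,2} = 1
G(23) = mex{0,0,0,0} = 1
G(24) = mex{1,0,0,0} = 2
G(25) = mex{1,0,0,0} = 2
G(26) = mex{1,1,0,0} = 2
G(27) = mex{1,1,1,0} = 2
G(28) = mex{1,1,1,1} = 0
G(29) = mex{2,1,1,1} = 0
G(30) = mex{2,1,1,1} = 0
P-positions are exactly the n with G(n) = 0.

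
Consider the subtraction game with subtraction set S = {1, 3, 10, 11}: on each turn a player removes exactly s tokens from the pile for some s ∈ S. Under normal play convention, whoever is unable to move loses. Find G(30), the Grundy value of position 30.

n :  0  1  2  3  4  5  6  7  8  9 10 11 12 13 14 15 16 17 18 19 20 21 22 23 24 25 26 27 28 29 30
G :  0  1  0  1  0  1  0  1  0  1  2  3  2  3  2  3  2  3  2  3  0  1  0  1  0  1  0  1  0  1  2

2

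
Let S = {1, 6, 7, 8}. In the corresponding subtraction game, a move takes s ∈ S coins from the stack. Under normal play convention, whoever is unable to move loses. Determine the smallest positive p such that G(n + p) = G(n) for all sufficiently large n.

G(0) = 0
G(1) = mex{0} = 1
G(2) = mex{1} = 0
G(3) = mex{0} = 1
G(4) = mex{1} = 0
G(5) = mex{0} = 1
G(6) = mex{1,0} = 2
G(7) = mex{2,1,0} = 3
G(8) = mex{3,0,1,0} = 2
G(9) = mex{2,1,0,1} = 3
G(10) = mex{3,0,1,0} = 2
G(11) = mex{2,1,0,1} = 3
G(12) = mex{3,2,1,0} = 4
G(13) = mex{4,3,2,1} = 0
G(14) = mex{0,2,3,2} = 1
G(15) = mex{1,3,2,3} = 0
G(16) = mex{0,2,3,2} = 1
G(17) = mex{1,3,2,3} = 0
G(18) = mex{0,4,3,2} = 1
G(19) = mex{1,0,4,3} = 2
G(20) = mex{2,1,0,4} = 3
G(21) = mex{3,0,1,0} = 2
G(22) = mex{2,1,0,1} = 3
G(23) = mex{3,0,1,0} = 2
G(24) = mex{2,1,0,1} = 3
G(25) = mex{3,2,1,0} = 4
G(26) = mex{4,3,2,1} = 0
G(27) = mex{0,2,3,2} = 1
G(n+13) = G(n) holds for n = 0,…,7 (a full window of length max(S) = 8), so the sequence is purely periodic with period 13.

13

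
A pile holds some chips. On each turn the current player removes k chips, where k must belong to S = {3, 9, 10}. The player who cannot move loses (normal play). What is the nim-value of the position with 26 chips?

0

G(0) = 0
G(1) = mex{} = 0
G(2) = mex{} = 0
G(3) = mex{0} = 1
G(4) = mex{0} = 1
G(5) = mex{0} = 1
G(6) = mex{1} = 0
G(7) = mex{1} = 0
G(8) = mex{1} = 0
G(9) = mex{0,0} = 1
G(10) = mex{0,0,0} = 1
G(11) = mex{0,0,0} = 1
G(12) = mex{1,1,0} = 2
G(13) = mex{1,1,1} = 0
G(14) = mex{1,1,1} = 0
G(15) = mex{2,0,1} = 3
G(16) = mex{0,0,0} = 1
G(17) = mex{0,0,0} = 1
G(18) = mex{3,1,0} = 2
G(19) = mex{1,1,1} = 0
G(20) = mex{1,1,1} = 0
G(21) = mex{2,2,1} = 0
G(22) = mex{0,0,2} = 1
G(23) = mex{0,0,0} = 1
G(24) = mex{0,3,0} = 1
G(25) = mex{1,1,3} = 0
G(26) = mex{1,1,1} = 0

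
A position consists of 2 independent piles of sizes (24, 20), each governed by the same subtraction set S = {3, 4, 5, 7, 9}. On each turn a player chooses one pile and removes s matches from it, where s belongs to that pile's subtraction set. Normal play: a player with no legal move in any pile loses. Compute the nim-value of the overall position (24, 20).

All piles use S = {3, 4, 5, 7, 9}:
n :  0  1  2  3  4  5  6  7  8  9 10 11 12 13 14 15 16 17 18 19 20 21 22 23 24
G :  0  0  0  1  1  1  2  2  2  3  3  3  0  0  0  1  1  1  2  2  2  3  3  3  0
Pile A: G(24) = 0.
Pile B: G(20) = 2.
Combined Grundy value = 0 ⊕ 2 = 2.

2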